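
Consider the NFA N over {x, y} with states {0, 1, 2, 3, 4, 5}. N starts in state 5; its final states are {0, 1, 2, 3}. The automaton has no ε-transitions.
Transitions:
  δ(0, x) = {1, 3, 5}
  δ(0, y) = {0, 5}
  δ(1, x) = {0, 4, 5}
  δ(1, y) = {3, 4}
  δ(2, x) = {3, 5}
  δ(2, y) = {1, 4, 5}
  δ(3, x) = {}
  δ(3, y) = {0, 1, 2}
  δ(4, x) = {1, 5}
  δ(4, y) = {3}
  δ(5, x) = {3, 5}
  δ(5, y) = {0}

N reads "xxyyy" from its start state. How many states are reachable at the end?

Start: {5}
read x: {3, 5}
read x: {3, 5}
read y: {0, 1, 2}
read y: {0, 1, 3, 4, 5}
read y: {0, 1, 2, 3, 4, 5}
Final reachable set {0, 1, 2, 3, 4, 5} has 6 states.

6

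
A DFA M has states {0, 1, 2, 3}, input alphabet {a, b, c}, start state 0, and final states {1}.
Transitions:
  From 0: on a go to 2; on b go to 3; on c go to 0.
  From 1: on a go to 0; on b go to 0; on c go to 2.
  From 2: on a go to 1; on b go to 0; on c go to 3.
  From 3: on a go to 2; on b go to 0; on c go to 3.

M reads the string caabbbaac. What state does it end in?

2

0 --c--> 0
0 --a--> 2
2 --a--> 1
1 --b--> 0
0 --b--> 3
3 --b--> 0
0 --a--> 2
2 --a--> 1
1 --c--> 2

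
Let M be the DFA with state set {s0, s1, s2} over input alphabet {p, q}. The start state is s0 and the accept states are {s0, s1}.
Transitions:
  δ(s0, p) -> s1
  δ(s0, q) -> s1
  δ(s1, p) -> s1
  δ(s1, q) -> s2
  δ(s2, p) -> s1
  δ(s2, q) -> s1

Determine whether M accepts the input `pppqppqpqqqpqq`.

s0 --p--> s1
s1 --p--> s1
s1 --p--> s1
s1 --q--> s2
s2 --p--> s1
s1 --p--> s1
s1 --q--> s2
s2 --p--> s1
s1 --q--> s2
s2 --q--> s1
s1 --q--> s2
s2 --p--> s1
s1 --q--> s2
s2 --q--> s1
End in state s1, which is an accepting state.

accepted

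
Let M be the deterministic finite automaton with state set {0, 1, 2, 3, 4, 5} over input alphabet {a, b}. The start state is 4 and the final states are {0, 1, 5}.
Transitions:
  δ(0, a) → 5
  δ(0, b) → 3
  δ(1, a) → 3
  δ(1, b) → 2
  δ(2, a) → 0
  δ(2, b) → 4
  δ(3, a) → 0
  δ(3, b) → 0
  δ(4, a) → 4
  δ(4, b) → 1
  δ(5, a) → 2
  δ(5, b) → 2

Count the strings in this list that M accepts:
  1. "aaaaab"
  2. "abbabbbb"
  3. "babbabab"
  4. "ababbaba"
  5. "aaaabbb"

"aaaaab": accepted
"abbabbbb": accepted
"babbabab": rejected
"ababbaba": accepted
"aaaabbb": rejected

3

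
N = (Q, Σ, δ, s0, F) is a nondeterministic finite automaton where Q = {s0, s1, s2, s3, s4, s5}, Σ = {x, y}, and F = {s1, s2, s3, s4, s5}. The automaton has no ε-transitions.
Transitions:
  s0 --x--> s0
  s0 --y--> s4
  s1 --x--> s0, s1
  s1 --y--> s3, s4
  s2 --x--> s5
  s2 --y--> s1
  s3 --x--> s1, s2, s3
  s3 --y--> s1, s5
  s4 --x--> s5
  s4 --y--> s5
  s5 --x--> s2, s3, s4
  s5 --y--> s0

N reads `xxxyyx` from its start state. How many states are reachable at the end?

Start: {s0}
read x: {s0}
read x: {s0}
read x: {s0}
read y: {s4}
read y: {s5}
read x: {s2, s3, s4}
Final reachable set {s2, s3, s4} has 3 states.

3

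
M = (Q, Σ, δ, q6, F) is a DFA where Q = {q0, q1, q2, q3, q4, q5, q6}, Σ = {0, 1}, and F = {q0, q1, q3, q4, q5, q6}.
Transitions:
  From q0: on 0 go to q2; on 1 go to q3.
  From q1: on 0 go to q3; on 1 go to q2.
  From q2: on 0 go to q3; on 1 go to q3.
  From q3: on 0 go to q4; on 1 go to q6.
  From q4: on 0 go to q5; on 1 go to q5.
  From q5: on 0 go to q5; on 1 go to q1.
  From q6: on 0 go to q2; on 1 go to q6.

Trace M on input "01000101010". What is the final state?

q6 --0--> q2
q2 --1--> q3
q3 --0--> q4
q4 --0--> q5
q5 --0--> q5
q5 --1--> q1
q1 --0--> q3
q3 --1--> q6
q6 --0--> q2
q2 --1--> q3
q3 --0--> q4

q4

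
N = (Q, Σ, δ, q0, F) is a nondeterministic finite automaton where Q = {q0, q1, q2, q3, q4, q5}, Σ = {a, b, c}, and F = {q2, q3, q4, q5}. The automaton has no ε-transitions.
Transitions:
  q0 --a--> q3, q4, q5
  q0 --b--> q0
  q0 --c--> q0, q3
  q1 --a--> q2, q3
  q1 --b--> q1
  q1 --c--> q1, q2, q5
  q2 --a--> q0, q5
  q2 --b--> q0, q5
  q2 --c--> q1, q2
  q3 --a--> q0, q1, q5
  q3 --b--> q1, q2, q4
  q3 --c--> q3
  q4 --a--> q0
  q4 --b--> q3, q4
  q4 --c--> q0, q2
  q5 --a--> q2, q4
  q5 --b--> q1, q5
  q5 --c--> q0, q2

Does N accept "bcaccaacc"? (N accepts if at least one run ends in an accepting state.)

Start: {q0}
read b: {q0}
read c: {q0, q3}
read a: {q0, q1, q3, q4, q5}
read c: {q0, q1, q2, q3, q5}
read c: {q0, q1, q2, q3, q5}
read a: {q0, q1, q2, q3, q4, q5}
read a: {q0, q1, q2, q3, q4, q5}
read c: {q0, q1, q2, q3, q5}
read c: {q0, q1, q2, q3, q5}
Reachable ∩ accepting = {q2, q3, q5} — nonempty.

accepted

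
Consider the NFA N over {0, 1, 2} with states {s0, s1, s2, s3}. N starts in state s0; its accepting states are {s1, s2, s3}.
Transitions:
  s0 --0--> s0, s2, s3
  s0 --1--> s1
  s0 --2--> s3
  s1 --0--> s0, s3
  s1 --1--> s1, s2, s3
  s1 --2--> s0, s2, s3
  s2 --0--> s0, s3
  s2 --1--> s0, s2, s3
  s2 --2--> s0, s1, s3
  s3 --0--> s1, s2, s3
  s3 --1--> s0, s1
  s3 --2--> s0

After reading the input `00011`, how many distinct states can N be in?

4

Start: {s0}
read 0: {s0, s2, s3}
read 0: {s0, s1, s2, s3}
read 0: {s0, s1, s2, s3}
read 1: {s0, s1, s2, s3}
read 1: {s0, s1, s2, s3}
Final reachable set {s0, s1, s2, s3} has 4 states.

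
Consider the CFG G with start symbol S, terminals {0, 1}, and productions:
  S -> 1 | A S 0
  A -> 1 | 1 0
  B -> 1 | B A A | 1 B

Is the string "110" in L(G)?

S ⇒ AS0 ⇒ 1S0 ⇒ 110

yes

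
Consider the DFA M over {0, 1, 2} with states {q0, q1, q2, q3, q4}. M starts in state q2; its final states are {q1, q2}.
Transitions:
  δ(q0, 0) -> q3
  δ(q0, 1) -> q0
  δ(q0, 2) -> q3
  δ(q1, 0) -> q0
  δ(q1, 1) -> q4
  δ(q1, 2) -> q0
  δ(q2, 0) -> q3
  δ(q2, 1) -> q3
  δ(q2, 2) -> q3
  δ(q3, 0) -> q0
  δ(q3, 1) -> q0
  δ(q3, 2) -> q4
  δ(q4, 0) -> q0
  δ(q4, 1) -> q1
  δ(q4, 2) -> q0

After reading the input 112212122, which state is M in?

q2 --1--> q3
q3 --1--> q0
q0 --2--> q3
q3 --2--> q4
q4 --1--> q1
q1 --2--> q0
q0 --1--> q0
q0 --2--> q3
q3 --2--> q4

q4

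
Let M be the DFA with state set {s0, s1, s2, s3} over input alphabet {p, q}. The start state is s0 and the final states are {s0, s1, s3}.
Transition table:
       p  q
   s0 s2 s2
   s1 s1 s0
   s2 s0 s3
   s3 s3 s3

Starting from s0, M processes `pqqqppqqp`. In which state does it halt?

s3

s0 --p--> s2
s2 --q--> s3
s3 --q--> s3
s3 --q--> s3
s3 --p--> s3
s3 --p--> s3
s3 --q--> s3
s3 --q--> s3
s3 --p--> s3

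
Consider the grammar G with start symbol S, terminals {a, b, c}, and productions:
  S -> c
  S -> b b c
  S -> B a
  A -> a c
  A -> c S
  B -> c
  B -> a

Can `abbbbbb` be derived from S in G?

no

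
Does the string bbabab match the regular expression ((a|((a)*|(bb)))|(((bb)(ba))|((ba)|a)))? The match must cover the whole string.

no

Neither (a|((a)*|(bb))) nor (((bb)(ba))|((ba)|a)) matches bbabab.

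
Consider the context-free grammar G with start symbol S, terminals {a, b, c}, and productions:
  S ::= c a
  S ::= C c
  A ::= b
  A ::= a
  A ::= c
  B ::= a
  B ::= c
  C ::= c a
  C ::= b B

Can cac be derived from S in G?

S ⇒ Cc ⇒ cac

yes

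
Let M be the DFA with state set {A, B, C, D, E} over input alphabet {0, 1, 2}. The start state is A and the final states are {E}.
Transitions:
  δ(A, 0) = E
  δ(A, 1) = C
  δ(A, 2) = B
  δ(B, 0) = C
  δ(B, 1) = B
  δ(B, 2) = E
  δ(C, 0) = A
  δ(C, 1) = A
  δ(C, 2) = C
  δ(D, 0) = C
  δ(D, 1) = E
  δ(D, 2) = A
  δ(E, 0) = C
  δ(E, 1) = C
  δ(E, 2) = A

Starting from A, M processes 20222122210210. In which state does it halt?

A --2--> B
B --0--> C
C --2--> C
C --2--> C
C --2--> C
C --1--> A
A --2--> B
B --2--> E
E --2--> A
A --1--> C
C --0--> A
A --2--> B
B --1--> B
B --0--> C

C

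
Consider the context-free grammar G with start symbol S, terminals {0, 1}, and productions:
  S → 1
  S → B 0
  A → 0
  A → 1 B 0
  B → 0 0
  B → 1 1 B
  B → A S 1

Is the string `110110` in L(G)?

S ⇒ B0 ⇒ 11B0 ⇒ 11AS10 ⇒ 110S10 ⇒ 110110

yes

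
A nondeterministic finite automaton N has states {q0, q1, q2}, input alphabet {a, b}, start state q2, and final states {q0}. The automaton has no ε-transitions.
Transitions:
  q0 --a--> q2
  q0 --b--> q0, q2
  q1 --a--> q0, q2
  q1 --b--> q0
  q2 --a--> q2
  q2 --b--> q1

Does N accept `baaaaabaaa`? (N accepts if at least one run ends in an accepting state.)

Start: {q2}
read b: {q1}
read a: {q0, q2}
read a: {q2}
read a: {q2}
read a: {q2}
read a: {q2}
read b: {q1}
read a: {q0, q2}
read a: {q2}
read a: {q2}
Reachable ∩ accepting = {} — empty.

rejected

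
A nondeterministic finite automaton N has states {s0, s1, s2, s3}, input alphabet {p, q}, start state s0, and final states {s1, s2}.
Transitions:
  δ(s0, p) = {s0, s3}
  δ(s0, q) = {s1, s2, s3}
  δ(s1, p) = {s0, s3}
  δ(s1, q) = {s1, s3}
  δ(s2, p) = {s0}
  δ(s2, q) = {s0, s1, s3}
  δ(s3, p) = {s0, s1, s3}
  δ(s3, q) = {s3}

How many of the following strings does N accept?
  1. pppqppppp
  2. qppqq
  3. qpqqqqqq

pppqppppp: accepted
qppqq: accepted
qpqqqqqq: accepted

3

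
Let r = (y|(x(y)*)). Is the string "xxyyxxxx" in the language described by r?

Neither y nor (x(y)*) matches xxyyxxxx.

no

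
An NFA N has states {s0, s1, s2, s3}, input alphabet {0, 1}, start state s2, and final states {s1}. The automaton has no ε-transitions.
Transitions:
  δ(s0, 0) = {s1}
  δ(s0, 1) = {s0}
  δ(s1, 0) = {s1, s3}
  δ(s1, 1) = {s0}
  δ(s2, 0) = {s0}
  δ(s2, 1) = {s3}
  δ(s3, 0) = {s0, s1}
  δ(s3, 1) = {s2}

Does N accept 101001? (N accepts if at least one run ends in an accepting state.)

Start: {s2}
read 1: {s3}
read 0: {s0, s1}
read 1: {s0}
read 0: {s1}
read 0: {s1, s3}
read 1: {s0, s2}
Reachable ∩ accepting = {} — empty.

rejected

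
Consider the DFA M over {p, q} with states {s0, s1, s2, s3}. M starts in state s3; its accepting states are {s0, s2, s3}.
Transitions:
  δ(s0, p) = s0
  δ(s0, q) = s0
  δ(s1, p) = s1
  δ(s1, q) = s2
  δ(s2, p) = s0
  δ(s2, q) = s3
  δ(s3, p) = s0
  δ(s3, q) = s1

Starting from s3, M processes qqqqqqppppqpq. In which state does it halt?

s0

s3 --q--> s1
s1 --q--> s2
s2 --q--> s3
s3 --q--> s1
s1 --q--> s2
s2 --q--> s3
s3 --p--> s0
s0 --p--> s0
s0 --p--> s0
s0 --p--> s0
s0 --q--> s0
s0 --p--> s0
s0 --q--> s0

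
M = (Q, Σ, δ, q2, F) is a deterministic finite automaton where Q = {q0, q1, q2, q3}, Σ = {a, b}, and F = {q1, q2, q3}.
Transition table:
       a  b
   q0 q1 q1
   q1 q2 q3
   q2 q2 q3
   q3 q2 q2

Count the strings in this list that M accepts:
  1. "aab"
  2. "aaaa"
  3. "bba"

3

"aab": accepted
"aaaa": accepted
"bba": accepted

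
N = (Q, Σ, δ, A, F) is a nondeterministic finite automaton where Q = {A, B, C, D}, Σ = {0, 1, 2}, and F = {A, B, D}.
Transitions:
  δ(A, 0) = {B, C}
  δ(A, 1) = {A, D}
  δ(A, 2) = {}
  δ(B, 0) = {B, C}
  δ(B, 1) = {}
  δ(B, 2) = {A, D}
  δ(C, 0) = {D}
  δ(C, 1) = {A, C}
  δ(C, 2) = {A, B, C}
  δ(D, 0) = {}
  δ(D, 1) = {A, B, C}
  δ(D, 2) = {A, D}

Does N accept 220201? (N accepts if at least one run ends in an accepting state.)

Start: {A}
read 2: {}
The reachable set is empty and stays empty for the remaining 5 symbols.
Reachable ∩ accepting = {} — empty.

rejected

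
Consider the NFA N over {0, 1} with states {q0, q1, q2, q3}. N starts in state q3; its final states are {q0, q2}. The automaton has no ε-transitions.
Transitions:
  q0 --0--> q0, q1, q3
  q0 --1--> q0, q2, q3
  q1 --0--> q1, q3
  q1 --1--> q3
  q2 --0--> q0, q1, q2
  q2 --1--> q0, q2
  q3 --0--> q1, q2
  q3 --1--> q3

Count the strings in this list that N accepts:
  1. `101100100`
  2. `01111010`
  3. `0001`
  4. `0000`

`101100100`: accepted
`01111010`: accepted
`0001`: accepted
`0000`: accepted

4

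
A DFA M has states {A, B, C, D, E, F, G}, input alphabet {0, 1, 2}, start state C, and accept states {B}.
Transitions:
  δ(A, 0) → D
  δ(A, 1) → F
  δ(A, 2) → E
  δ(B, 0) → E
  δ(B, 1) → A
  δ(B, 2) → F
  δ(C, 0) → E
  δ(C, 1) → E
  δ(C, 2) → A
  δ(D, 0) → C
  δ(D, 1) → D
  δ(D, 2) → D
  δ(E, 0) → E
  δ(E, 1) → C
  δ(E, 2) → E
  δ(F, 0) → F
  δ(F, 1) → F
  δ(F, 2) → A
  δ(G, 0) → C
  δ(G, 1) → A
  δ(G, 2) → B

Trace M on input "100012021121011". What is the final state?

C --1--> E
E --0--> E
E --0--> E
E --0--> E
E --1--> C
C --2--> A
A --0--> D
D --2--> D
D --1--> D
D --1--> D
D --2--> D
D --1--> D
D --0--> C
C --1--> E
E --1--> C

C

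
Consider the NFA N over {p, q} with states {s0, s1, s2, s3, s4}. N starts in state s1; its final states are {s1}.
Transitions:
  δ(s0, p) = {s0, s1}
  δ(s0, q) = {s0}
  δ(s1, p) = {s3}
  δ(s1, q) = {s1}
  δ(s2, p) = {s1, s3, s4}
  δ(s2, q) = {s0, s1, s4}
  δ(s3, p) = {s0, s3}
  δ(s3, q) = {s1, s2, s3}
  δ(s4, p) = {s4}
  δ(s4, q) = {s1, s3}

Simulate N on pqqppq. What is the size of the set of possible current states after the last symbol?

4

Start: {s1}
read p: {s3}
read q: {s1, s2, s3}
read q: {s0, s1, s2, s3, s4}
read p: {s0, s1, s3, s4}
read p: {s0, s1, s3, s4}
read q: {s0, s1, s2, s3}
Final reachable set {s0, s1, s2, s3} has 4 states.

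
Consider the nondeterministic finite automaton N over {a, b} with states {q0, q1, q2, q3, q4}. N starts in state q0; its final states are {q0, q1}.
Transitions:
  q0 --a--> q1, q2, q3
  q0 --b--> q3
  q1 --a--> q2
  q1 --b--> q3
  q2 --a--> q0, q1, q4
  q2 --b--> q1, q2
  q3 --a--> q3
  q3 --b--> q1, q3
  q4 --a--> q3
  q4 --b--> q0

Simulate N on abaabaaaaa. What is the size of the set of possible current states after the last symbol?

Start: {q0}
read a: {q1, q2, q3}
read b: {q1, q2, q3}
read a: {q0, q1, q2, q3, q4}
read a: {q0, q1, q2, q3, q4}
read b: {q0, q1, q2, q3}
read a: {q0, q1, q2, q3, q4}
read a: {q0, q1, q2, q3, q4}
read a: {q0, q1, q2, q3, q4}
read a: {q0, q1, q2, q3, q4}
read a: {q0, q1, q2, q3, q4}
Final reachable set {q0, q1, q2, q3, q4} has 5 states.

5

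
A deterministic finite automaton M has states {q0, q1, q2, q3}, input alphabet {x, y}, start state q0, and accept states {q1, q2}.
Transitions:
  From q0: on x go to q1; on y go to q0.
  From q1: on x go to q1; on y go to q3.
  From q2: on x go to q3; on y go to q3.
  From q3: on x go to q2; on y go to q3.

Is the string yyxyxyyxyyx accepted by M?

q0 --y--> q0
q0 --y--> q0
q0 --x--> q1
q1 --y--> q3
q3 --x--> q2
q2 --y--> q3
q3 --y--> q3
q3 --x--> q2
q2 --y--> q3
q3 --y--> q3
q3 --x--> q2
End in state q2, which is an accepting state.

accepted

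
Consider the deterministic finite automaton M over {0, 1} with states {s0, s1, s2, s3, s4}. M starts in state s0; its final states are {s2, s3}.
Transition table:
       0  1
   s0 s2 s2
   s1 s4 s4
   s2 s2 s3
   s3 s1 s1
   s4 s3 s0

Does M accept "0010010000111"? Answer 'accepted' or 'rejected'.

rejected

s0 --0--> s2
s2 --0--> s2
s2 --1--> s3
s3 --0--> s1
s1 --0--> s4
s4 --1--> s0
s0 --0--> s2
s2 --0--> s2
s2 --0--> s2
s2 --0--> s2
s2 --1--> s3
s3 --1--> s1
s1 --1--> s4
End in state s4, which is not an accepting state.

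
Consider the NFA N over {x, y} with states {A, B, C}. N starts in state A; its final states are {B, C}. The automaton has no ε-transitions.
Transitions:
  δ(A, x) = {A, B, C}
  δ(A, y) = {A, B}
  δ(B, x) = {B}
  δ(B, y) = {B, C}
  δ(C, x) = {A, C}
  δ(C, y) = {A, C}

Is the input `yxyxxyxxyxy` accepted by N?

accepted

Start: {A}
read y: {A, B}
read x: {A, B, C}
read y: {A, B, C}
read x: {A, B, C}
read x: {A, B, C}
read y: {A, B, C}
read x: {A, B, C}
read x: {A, B, C}
read y: {A, B, C}
read x: {A, B, C}
read y: {A, B, C}
Reachable ∩ accepting = {B, C} — nonempty.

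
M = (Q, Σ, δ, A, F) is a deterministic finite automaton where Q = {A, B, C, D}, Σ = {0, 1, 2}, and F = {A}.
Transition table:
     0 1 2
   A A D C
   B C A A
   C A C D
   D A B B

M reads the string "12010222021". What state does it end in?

A --1--> D
D --2--> B
B --0--> C
C --1--> C
C --0--> A
A --2--> C
C --2--> D
D --2--> B
B --0--> C
C --2--> D
D --1--> B

B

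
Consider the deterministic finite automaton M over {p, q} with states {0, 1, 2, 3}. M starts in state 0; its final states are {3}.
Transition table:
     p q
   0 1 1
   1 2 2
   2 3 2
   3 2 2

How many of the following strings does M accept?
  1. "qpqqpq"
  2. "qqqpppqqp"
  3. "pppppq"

1

"qpqqpq": rejected
"qqqpppqqp": accepted
"pppppq": rejected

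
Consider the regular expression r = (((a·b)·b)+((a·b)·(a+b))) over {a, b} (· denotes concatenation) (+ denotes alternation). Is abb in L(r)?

The left alternative ((a·b)·b) matches abb.

yes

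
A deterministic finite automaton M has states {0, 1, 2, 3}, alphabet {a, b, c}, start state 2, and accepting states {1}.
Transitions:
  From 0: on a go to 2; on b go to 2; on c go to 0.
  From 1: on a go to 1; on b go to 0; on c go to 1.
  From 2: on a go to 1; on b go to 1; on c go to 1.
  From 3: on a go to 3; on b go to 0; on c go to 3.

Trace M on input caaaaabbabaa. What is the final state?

1

2 --c--> 1
1 --a--> 1
1 --a--> 1
1 --a--> 1
1 --a--> 1
1 --a--> 1
1 --b--> 0
0 --b--> 2
2 --a--> 1
1 --b--> 0
0 --a--> 2
2 --a--> 1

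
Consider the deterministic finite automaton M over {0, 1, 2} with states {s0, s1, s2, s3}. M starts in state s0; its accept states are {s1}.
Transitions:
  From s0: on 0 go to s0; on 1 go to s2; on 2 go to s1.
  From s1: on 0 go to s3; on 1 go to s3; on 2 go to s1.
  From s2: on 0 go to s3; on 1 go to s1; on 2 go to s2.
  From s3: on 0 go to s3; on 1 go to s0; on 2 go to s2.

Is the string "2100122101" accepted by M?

s0 --2--> s1
s1 --1--> s3
s3 --0--> s3
s3 --0--> s3
s3 --1--> s0
s0 --2--> s1
s1 --2--> s1
s1 --1--> s3
s3 --0--> s3
s3 --1--> s0
End in state s0, which is not an accepting state.

rejected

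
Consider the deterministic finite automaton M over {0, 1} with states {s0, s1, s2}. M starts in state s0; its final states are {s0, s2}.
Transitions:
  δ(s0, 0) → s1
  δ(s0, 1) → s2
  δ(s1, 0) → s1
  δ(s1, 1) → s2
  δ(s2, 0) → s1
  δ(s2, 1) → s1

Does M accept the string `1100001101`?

s0 --1--> s2
s2 --1--> s1
s1 --0--> s1
s1 --0--> s1
s1 --0--> s1
s1 --0--> s1
s1 --1--> s2
s2 --1--> s1
s1 --0--> s1
s1 --1--> s2
End in state s2, which is an accepting state.

accepted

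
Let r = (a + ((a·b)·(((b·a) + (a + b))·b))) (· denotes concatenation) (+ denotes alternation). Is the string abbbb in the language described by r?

no

Neither a nor ((a·b)·(((b·a)+(a+b))·b)) matches abbbb.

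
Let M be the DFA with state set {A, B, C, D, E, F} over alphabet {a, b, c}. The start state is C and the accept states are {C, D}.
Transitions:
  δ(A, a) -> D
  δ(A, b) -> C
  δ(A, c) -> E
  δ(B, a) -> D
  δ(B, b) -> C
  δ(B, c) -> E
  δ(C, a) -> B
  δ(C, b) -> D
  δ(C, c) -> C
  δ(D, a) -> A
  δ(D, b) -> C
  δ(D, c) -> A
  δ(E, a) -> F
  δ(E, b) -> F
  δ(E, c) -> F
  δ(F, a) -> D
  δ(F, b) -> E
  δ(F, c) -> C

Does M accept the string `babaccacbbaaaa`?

C --b--> D
D --a--> A
A --b--> C
C --a--> B
B --c--> E
E --c--> F
F --a--> D
D --c--> A
A --b--> C
C --b--> D
D --a--> A
A --a--> D
D --a--> A
A --a--> D
End in state D, which is an accepting state.

accepted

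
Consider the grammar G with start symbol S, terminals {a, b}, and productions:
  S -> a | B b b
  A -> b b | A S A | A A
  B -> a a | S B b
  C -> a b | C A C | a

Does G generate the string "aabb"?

yes

S ⇒ Bbb ⇒ aabb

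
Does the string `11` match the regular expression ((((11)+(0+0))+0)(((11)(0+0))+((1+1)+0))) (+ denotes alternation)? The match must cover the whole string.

no

No split of 11 into u·v has (((11)+(0+0))+0) matching u and (((11)(0+0))+((1+1)+0)) matching v.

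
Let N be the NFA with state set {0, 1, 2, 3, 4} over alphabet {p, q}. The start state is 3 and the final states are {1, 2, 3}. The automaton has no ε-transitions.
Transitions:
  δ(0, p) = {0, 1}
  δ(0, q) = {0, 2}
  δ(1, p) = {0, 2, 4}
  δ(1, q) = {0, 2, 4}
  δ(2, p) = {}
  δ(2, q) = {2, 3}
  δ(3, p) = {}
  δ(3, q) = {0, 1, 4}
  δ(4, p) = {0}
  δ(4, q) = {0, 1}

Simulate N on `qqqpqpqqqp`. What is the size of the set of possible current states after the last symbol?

4

Start: {3}
read q: {0, 1, 4}
read q: {0, 1, 2, 4}
read q: {0, 1, 2, 3, 4}
read p: {0, 1, 2, 4}
read q: {0, 1, 2, 3, 4}
read p: {0, 1, 2, 4}
read q: {0, 1, 2, 3, 4}
read q: {0, 1, 2, 3, 4}
read q: {0, 1, 2, 3, 4}
read p: {0, 1, 2, 4}
Final reachable set {0, 1, 2, 4} has 4 states.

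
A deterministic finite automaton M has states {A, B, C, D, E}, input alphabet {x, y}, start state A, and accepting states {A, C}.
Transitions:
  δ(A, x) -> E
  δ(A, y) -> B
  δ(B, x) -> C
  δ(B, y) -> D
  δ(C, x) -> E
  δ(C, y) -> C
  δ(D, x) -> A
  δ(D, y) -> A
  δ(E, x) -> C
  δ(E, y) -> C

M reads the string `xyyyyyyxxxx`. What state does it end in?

A --x--> E
E --y--> C
C --y--> C
C --y--> C
C --y--> C
C --y--> C
C --y--> C
C --x--> E
E --x--> C
C --x--> E
E --x--> C

C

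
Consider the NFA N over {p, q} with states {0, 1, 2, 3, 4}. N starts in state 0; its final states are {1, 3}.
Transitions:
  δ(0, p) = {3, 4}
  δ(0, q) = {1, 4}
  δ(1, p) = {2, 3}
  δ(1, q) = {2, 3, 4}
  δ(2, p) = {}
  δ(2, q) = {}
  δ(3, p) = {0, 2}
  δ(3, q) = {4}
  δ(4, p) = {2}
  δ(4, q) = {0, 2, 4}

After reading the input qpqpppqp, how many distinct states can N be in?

Start: {0}
read q: {1, 4}
read p: {2, 3}
read q: {4}
read p: {2}
read p: {}
The reachable set is empty and stays empty for the remaining 3 symbols.
Final reachable set {} has 0 states.

0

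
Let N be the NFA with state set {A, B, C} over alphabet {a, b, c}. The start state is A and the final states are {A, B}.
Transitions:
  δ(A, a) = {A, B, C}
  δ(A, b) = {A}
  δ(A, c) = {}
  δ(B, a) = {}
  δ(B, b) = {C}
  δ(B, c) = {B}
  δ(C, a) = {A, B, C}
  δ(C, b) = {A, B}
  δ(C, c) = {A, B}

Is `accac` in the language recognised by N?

Start: {A}
read a: {A, B, C}
read c: {A, B}
read c: {B}
read a: {}
The reachable set is empty and stays empty for the remaining 1 symbol.
Reachable ∩ accepting = {} — empty.

rejected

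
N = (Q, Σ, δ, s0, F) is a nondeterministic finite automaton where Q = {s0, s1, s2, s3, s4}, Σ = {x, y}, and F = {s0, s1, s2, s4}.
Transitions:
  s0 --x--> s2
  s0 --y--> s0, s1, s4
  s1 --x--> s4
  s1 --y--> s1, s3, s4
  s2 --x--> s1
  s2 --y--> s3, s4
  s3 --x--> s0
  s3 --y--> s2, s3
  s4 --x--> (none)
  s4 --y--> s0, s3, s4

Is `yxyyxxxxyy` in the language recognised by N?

accepted

Start: {s0}
read y: {s0, s1, s4}
read x: {s2, s4}
read y: {s0, s3, s4}
read y: {s0, s1, s2, s3, s4}
read x: {s0, s1, s2, s4}
read x: {s1, s2, s4}
read x: {s1, s4}
read x: {s4}
read y: {s0, s3, s4}
read y: {s0, s1, s2, s3, s4}
Reachable ∩ accepting = {s0, s1, s2, s4} — nonempty.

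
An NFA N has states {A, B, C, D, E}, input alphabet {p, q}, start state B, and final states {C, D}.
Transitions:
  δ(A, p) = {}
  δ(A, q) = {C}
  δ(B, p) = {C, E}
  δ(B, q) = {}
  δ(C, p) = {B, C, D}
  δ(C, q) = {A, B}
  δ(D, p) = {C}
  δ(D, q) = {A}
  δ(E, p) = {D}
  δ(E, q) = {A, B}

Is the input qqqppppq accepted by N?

rejected

Start: {B}
read q: {}
The reachable set is empty and stays empty for the remaining 7 symbols.
Reachable ∩ accepting = {} — empty.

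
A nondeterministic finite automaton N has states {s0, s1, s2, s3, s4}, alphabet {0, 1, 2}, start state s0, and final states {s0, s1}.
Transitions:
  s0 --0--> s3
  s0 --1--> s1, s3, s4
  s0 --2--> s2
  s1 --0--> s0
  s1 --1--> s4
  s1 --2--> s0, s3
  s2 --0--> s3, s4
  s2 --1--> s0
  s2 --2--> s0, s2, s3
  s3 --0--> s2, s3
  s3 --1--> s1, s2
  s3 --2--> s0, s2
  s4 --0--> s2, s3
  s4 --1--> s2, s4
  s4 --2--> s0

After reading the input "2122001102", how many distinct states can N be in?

3

Start: {s0}
read 2: {s2}
read 1: {s0}
read 2: {s2}
read 2: {s0, s2, s3}
read 0: {s2, s3, s4}
read 0: {s2, s3, s4}
read 1: {s0, s1, s2, s4}
read 1: {s0, s1, s2, s3, s4}
read 0: {s0, s2, s3, s4}
read 2: {s0, s2, s3}
Final reachable set {s0, s2, s3} has 3 states.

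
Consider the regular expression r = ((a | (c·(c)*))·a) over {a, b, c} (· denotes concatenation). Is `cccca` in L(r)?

yes

Split as cccc·a: (a|(c·(c)*)) matches cccc and a matches a.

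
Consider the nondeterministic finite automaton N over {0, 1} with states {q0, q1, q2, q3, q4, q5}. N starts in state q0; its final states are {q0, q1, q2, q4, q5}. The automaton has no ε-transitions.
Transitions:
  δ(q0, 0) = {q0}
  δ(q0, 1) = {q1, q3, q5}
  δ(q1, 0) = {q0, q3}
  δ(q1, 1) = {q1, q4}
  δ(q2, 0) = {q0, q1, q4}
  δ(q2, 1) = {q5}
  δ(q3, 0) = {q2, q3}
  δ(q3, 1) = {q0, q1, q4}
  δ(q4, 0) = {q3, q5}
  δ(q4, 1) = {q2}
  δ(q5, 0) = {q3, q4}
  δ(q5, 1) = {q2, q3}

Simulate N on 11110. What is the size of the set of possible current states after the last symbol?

Start: {q0}
read 1: {q1, q3, q5}
read 1: {q0, q1, q2, q3, q4}
read 1: {q0, q1, q2, q3, q4, q5}
read 1: {q0, q1, q2, q3, q4, q5}
read 0: {q0, q1, q2, q3, q4, q5}
Final reachable set {q0, q1, q2, q3, q4, q5} has 6 states.

6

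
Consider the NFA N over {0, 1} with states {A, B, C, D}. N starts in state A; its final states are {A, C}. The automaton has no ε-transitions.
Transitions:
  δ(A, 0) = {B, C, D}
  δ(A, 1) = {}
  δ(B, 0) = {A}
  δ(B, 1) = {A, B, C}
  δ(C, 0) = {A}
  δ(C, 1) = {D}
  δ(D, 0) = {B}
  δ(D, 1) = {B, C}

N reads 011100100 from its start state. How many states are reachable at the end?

4

Start: {A}
read 0: {B, C, D}
read 1: {A, B, C, D}
read 1: {A, B, C, D}
read 1: {A, B, C, D}
read 0: {A, B, C, D}
read 0: {A, B, C, D}
read 1: {A, B, C, D}
read 0: {A, B, C, D}
read 0: {A, B, C, D}
Final reachable set {A, B, C, D} has 4 states.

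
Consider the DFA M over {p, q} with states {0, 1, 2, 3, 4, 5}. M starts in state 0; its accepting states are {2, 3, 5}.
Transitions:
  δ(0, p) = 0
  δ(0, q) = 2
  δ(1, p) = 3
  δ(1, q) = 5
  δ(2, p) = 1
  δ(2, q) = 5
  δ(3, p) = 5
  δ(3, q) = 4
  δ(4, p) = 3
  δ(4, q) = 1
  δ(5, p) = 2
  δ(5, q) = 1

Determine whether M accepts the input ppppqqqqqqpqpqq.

0 --p--> 0
0 --p--> 0
0 --p--> 0
0 --p--> 0
0 --q--> 2
2 --q--> 5
5 --q--> 1
1 --q--> 5
5 --q--> 1
1 --q--> 5
5 --p--> 2
2 --q--> 5
5 --p--> 2
2 --q--> 5
5 --q--> 1
End in state 1, which is not an accepting state.

rejected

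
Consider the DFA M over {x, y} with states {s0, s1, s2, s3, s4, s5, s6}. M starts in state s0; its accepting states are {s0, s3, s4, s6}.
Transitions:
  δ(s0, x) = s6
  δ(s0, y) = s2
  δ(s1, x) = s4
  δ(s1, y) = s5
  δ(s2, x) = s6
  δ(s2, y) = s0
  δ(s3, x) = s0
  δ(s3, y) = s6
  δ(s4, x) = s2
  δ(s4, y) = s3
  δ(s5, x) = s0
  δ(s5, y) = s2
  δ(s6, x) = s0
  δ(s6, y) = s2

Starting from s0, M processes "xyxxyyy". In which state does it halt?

s2

s0 --x--> s6
s6 --y--> s2
s2 --x--> s6
s6 --x--> s0
s0 --y--> s2
s2 --y--> s0
s0 --y--> s2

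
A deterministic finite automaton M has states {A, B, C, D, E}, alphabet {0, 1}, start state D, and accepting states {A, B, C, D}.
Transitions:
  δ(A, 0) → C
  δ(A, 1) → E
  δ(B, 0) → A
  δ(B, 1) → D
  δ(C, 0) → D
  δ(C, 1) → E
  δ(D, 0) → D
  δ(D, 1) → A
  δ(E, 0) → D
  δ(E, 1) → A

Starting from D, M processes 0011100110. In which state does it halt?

D --0--> D
D --0--> D
D --1--> A
A --1--> E
E --1--> A
A --0--> C
C --0--> D
D --1--> A
A --1--> E
E --0--> D

D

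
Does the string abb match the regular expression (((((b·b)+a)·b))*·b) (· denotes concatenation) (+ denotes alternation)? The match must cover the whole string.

yes

Split as ab·b: ((((b·b)+a)·b))* matches ab and b matches b.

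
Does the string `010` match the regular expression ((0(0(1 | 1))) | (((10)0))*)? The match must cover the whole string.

no

Neither (0(0(1|1))) nor (((10)0))* matches 010.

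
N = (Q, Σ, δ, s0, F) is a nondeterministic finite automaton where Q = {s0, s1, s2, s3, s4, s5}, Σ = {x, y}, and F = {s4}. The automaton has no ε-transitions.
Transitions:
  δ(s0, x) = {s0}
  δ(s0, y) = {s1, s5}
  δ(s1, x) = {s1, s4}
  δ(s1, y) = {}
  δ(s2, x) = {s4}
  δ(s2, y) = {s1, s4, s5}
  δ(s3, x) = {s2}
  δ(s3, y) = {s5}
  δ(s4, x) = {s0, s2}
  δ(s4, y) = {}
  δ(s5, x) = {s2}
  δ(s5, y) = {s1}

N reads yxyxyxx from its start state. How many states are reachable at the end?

4

Start: {s0}
read y: {s1, s5}
read x: {s1, s2, s4}
read y: {s1, s4, s5}
read x: {s0, s1, s2, s4}
read y: {s1, s4, s5}
read x: {s0, s1, s2, s4}
read x: {s0, s1, s2, s4}
Final reachable set {s0, s1, s2, s4} has 4 states.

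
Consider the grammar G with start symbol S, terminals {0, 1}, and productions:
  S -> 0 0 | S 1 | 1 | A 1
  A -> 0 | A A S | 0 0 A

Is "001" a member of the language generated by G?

yes

S ⇒ S1 ⇒ 001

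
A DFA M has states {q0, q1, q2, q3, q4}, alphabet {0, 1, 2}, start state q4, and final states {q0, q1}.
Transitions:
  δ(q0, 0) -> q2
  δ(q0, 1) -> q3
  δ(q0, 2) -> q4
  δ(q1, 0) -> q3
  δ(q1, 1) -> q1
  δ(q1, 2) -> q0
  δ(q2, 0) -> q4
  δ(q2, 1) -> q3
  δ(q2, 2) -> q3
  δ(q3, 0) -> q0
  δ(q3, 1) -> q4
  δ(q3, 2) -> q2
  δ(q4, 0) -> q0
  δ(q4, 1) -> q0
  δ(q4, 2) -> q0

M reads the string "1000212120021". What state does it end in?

q4 --1--> q0
q0 --0--> q2
q2 --0--> q4
q4 --0--> q0
q0 --2--> q4
q4 --1--> q0
q0 --2--> q4
q4 --1--> q0
q0 --2--> q4
q4 --0--> q0
q0 --0--> q2
q2 --2--> q3
q3 --1--> q4

q4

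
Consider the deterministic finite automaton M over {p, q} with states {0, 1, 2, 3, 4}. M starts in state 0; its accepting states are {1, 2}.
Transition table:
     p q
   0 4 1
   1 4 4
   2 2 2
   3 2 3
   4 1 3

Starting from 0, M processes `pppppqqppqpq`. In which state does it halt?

0 --p--> 4
4 --p--> 1
1 --p--> 4
4 --p--> 1
1 --p--> 4
4 --q--> 3
3 --q--> 3
3 --p--> 2
2 --p--> 2
2 --q--> 2
2 --p--> 2
2 --q--> 2

2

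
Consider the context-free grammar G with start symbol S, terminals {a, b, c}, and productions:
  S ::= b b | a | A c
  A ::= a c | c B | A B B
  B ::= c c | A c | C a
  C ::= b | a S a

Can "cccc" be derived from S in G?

yes

S ⇒ Ac ⇒ cBc ⇒ cccc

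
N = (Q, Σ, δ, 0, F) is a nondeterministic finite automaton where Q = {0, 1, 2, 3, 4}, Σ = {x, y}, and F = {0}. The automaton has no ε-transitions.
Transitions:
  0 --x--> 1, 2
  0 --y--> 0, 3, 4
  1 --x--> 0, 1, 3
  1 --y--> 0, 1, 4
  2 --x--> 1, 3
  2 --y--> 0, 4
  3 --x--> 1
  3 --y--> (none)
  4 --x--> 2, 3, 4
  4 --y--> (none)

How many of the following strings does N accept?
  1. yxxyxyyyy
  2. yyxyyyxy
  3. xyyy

3

yxxyxyyyy: accepted
yyxyyyxy: accepted
xyyy: accepted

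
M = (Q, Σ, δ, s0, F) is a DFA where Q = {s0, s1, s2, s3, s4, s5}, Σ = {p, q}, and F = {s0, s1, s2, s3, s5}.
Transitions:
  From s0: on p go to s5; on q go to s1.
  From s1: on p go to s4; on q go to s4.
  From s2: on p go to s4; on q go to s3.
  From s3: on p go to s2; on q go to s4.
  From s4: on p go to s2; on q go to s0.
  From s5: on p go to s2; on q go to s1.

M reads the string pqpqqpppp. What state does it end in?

s0 --p--> s5
s5 --q--> s1
s1 --p--> s4
s4 --q--> s0
s0 --q--> s1
s1 --p--> s4
s4 --p--> s2
s2 --p--> s4
s4 --p--> s2

s2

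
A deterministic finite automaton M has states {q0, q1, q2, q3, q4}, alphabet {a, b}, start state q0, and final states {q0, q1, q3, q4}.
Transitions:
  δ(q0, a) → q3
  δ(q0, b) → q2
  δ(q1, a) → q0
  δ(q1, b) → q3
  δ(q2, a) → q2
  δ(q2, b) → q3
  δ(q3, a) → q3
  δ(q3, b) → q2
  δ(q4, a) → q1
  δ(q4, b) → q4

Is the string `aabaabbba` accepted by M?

accepted

q0 --a--> q3
q3 --a--> q3
q3 --b--> q2
q2 --a--> q2
q2 --a--> q2
q2 --b--> q3
q3 --b--> q2
q2 --b--> q3
q3 --a--> q3
End in state q3, which is an accepting state.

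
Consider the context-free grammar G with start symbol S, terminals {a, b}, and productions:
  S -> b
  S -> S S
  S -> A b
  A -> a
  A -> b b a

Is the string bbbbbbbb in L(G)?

yes

S ⇒ SS ⇒ SSS ⇒ SSSS ⇒ bSSS ⇒ bSSSS ⇒ bSSSSS ⇒ bSSSSSS ⇒ bSSSSSSS ⇒ bbSSSSSS ⇒ bbbSSSSS ⇒ bbbbSSSS ⇒ bbbbbSSS ⇒ bbbbbbSS ⇒ bbbbbbbS ⇒ bbbbbbbb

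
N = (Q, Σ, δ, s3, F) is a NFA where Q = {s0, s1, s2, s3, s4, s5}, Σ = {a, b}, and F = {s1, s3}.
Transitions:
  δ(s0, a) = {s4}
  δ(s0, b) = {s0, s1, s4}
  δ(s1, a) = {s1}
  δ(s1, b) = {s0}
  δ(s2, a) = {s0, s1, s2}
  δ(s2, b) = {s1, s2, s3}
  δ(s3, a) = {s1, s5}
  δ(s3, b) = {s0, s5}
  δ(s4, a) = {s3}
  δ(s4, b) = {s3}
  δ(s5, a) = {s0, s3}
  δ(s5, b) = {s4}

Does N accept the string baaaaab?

Start: {s3}
read b: {s0, s5}
read a: {s0, s3, s4}
read a: {s1, s3, s4, s5}
read a: {s0, s1, s3, s5}
read a: {s0, s1, s3, s4, s5}
read a: {s0, s1, s3, s4, s5}
read b: {s0, s1, s3, s4, s5}
Reachable ∩ accepting = {s1, s3} — nonempty.

accepted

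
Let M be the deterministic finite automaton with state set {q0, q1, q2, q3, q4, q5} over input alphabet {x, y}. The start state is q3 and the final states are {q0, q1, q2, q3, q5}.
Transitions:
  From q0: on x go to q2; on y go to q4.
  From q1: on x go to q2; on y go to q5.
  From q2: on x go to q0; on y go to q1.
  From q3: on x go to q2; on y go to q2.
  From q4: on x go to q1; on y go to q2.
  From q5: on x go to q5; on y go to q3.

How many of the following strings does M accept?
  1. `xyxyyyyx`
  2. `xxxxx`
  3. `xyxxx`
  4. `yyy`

4

`xyxyyyyx`: accepted
`xxxxx`: accepted
`xyxxx`: accepted
`yyy`: accepted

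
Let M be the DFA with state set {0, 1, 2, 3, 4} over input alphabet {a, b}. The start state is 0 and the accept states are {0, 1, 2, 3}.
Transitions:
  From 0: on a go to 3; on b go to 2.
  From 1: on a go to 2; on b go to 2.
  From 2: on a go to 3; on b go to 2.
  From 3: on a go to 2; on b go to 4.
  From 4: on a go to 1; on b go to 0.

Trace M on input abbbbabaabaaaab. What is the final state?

2

0 --a--> 3
3 --b--> 4
4 --b--> 0
0 --b--> 2
2 --b--> 2
2 --a--> 3
3 --b--> 4
4 --a--> 1
1 --a--> 2
2 --b--> 2
2 --a--> 3
3 --a--> 2
2 --a--> 3
3 --a--> 2
2 --b--> 2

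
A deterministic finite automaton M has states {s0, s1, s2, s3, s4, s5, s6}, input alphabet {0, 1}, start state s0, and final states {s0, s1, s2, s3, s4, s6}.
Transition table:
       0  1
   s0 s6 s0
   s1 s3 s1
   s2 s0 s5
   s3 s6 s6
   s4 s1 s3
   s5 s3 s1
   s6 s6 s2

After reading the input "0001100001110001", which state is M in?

s2

s0 --0--> s6
s6 --0--> s6
s6 --0--> s6
s6 --1--> s2
s2 --1--> s5
s5 --0--> s3
s3 --0--> s6
s6 --0--> s6
s6 --0--> s6
s6 --1--> s2
s2 --1--> s5
s5 --1--> s1
s1 --0--> s3
s3 --0--> s6
s6 --0--> s6
s6 --1--> s2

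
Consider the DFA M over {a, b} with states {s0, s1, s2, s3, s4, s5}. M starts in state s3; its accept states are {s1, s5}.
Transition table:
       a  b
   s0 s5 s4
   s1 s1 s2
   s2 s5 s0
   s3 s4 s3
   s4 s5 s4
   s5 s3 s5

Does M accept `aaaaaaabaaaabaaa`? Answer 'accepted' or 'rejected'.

s3 --a--> s4
s4 --a--> s5
s5 --a--> s3
s3 --a--> s4
s4 --a--> s5
s5 --a--> s3
s3 --a--> s4
s4 --b--> s4
s4 --a--> s5
s5 --a--> s3
s3 --a--> s4
s4 --a--> s5
s5 --b--> s5
s5 --a--> s3
s3 --a--> s4
s4 --a--> s5
End in state s5, which is an accepting state.

accepted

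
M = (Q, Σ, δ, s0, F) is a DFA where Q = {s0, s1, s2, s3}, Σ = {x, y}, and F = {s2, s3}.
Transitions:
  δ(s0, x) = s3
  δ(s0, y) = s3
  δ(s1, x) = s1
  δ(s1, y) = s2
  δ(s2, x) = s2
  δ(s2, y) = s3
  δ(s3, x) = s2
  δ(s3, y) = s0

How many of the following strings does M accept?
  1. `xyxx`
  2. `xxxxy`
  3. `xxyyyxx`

`xyxx`: accepted
`xxxxy`: accepted
`xxyyyxx`: accepted

3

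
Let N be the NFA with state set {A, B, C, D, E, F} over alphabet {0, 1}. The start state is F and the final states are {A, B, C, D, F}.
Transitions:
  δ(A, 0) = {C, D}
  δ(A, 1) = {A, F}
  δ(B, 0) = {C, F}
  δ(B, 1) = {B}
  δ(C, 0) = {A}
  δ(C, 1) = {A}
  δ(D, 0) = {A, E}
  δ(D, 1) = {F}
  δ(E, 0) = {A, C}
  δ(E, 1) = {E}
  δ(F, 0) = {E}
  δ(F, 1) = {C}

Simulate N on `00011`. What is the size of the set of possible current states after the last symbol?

3

Start: {F}
read 0: {E}
read 0: {A, C}
read 0: {A, C, D}
read 1: {A, F}
read 1: {A, C, F}
Final reachable set {A, C, F} has 3 states.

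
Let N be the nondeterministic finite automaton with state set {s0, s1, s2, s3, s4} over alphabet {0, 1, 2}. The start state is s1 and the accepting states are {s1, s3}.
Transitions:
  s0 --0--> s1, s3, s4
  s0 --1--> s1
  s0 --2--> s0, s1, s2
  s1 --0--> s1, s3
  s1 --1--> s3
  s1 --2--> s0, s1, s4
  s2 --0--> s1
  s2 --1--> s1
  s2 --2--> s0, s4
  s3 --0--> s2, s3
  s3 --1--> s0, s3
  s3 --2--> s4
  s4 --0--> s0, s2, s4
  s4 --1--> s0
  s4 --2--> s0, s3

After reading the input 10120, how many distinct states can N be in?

5

Start: {s1}
read 1: {s3}
read 0: {s2, s3}
read 1: {s0, s1, s3}
read 2: {s0, s1, s2, s4}
read 0: {s0, s1, s2, s3, s4}
Final reachable set {s0, s1, s2, s3, s4} has 5 states.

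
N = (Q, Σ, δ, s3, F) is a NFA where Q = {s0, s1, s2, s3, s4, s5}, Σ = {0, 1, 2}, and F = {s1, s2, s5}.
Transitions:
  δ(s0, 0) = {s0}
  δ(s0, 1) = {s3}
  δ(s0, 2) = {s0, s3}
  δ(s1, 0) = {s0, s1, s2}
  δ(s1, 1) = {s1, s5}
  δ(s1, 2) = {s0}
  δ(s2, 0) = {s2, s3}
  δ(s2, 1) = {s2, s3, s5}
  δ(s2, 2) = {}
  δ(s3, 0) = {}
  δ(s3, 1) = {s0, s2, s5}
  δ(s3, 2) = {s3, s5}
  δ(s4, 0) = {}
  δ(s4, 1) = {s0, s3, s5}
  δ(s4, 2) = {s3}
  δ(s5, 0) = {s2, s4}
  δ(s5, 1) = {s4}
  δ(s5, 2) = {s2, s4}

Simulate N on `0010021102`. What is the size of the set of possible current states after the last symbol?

0

Start: {s3}
read 0: {}
The reachable set is empty and stays empty for the remaining 9 symbols.
Final reachable set {} has 0 states.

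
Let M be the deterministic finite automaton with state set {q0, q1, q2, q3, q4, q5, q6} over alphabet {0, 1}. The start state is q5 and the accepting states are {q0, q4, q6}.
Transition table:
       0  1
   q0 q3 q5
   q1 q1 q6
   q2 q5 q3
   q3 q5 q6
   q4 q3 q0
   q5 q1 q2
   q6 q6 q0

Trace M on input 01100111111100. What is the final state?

q5 --0--> q1
q1 --1--> q6
q6 --1--> q0
q0 --0--> q3
q3 --0--> q5
q5 --1--> q2
q2 --1--> q3
q3 --1--> q6
q6 --1--> q0
q0 --1--> q5
q5 --1--> q2
q2 --1--> q3
q3 --0--> q5
q5 --0--> q1

q1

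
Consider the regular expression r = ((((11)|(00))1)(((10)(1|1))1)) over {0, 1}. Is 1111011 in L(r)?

Split as 111·1011: (((11)|(00))1) matches 111 and (((10)(1|1))1) matches 1011.

yes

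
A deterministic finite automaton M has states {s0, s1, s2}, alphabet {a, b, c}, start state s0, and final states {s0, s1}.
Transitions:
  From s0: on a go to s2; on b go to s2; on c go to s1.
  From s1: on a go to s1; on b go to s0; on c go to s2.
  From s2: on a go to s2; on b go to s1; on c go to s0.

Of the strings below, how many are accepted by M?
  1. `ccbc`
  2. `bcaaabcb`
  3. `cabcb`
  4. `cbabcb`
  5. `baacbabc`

3

`ccbc`: rejected
`bcaaabcb`: accepted
`cabcb`: accepted
`cbabcb`: accepted
`baacbabc`: rejected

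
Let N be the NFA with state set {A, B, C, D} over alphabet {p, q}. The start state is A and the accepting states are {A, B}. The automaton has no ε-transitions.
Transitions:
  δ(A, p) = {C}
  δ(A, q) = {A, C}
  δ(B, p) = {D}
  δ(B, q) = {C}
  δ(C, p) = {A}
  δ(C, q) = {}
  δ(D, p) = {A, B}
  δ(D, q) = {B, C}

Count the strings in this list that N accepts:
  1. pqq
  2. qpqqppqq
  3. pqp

1

pqq: rejected
qpqqppqq: accepted
pqp: rejected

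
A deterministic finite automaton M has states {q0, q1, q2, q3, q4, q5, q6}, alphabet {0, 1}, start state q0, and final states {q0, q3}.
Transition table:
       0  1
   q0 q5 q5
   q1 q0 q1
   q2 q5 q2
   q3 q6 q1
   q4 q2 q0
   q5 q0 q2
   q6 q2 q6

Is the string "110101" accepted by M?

q0 --1--> q5
q5 --1--> q2
q2 --0--> q5
q5 --1--> q2
q2 --0--> q5
q5 --1--> q2
End in state q2, which is not an accepting state.

rejected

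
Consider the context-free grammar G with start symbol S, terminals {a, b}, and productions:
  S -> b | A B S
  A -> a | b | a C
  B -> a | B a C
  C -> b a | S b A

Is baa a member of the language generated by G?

no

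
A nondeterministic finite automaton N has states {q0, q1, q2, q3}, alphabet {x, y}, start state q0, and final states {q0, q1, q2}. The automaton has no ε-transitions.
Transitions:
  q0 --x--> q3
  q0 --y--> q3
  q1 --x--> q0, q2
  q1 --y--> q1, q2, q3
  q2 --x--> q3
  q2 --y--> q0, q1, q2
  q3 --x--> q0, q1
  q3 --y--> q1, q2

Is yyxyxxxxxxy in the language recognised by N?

accepted

Start: {q0}
read y: {q3}
read y: {q1, q2}
read x: {q0, q2, q3}
read y: {q0, q1, q2, q3}
read x: {q0, q1, q2, q3}
read x: {q0, q1, q2, q3}
read x: {q0, q1, q2, q3}
read x: {q0, q1, q2, q3}
read x: {q0, q1, q2, q3}
read x: {q0, q1, q2, q3}
read y: {q0, q1, q2, q3}
Reachable ∩ accepting = {q0, q1, q2} — nonempty.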